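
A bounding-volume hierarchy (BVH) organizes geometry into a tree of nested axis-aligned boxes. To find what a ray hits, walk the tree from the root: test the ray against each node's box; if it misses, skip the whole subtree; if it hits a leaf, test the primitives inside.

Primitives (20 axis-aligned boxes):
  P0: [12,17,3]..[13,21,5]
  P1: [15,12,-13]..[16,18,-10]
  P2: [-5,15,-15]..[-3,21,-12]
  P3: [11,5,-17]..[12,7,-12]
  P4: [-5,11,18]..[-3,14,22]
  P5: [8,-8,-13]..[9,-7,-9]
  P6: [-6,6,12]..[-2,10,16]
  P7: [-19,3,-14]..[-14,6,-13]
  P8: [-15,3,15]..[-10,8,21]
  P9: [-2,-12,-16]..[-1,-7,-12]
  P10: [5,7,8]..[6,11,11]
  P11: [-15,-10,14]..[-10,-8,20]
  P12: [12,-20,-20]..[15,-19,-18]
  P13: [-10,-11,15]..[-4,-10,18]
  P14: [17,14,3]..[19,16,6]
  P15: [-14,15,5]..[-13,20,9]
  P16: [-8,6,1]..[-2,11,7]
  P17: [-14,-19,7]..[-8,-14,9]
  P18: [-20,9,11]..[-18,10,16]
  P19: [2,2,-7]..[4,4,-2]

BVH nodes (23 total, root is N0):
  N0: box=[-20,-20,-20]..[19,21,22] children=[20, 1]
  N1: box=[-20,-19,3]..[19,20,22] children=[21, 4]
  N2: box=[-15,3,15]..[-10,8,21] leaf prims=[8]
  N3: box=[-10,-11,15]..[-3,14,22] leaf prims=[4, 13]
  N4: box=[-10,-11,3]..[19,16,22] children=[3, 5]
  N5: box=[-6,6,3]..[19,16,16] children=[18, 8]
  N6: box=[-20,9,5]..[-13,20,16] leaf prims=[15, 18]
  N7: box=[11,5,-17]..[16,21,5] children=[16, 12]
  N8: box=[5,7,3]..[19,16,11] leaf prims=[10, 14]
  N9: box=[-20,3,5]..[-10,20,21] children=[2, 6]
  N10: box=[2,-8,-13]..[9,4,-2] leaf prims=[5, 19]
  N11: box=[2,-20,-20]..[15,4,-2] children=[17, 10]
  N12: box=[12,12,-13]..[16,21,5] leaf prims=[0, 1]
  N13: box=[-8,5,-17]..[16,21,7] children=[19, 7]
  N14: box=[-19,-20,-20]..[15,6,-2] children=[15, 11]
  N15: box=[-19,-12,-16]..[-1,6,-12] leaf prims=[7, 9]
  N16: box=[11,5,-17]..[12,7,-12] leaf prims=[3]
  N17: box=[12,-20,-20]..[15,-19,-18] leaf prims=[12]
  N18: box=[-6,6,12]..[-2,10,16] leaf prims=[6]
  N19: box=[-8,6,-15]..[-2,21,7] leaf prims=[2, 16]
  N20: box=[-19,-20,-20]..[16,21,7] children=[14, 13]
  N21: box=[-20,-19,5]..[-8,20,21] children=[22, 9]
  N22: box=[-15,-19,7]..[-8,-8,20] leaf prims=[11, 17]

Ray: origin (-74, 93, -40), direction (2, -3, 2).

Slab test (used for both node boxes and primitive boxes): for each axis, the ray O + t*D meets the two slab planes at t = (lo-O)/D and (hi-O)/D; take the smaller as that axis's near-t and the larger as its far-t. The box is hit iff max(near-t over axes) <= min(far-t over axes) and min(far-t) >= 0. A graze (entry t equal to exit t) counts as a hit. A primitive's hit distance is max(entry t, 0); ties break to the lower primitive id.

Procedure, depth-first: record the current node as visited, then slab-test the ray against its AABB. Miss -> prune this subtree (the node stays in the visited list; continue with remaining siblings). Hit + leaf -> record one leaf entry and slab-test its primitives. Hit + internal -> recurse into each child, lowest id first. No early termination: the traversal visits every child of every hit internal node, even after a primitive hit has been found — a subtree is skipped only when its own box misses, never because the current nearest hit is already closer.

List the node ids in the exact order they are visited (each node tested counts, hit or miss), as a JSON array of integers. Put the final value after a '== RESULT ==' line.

Trace the traversal:
N0 x:[27,93/2] y:[24,113/3] z:[10,31] -> hit [27,31], descend [1, 20]
  N1 x:[27,93/2] y:[73/3,112/3] z:[43/2,31] -> hit [27,31], descend [4, 21]
    N4 x:[32,93/2] y:[77/3,104/3] z:[43/2,31] -> miss, prune
    N21 x:[27,33] y:[73/3,112/3] z:[45/2,61/2] -> hit [27,61/2], descend [9, 22]
      N9 x:[27,32] y:[73/3,30] z:[45/2,61/2] -> hit [27,30], descend [2, 6]
        N2 x:[59/2,32] y:[85/3,30] z:[55/2,61/2] -> hit [59/2,30] leaf, test {P8@t=59/2}
        N6 x:[27,61/2] y:[73/3,28] z:[45/2,28] -> hit [27,28] leaf, test {P15(miss), P18@t=83/3}
      N22 x:[59/2,33] y:[101/3,112/3] z:[47/2,30] -> miss, prune
  N20 x:[55/2,45] y:[24,113/3] z:[10,47/2] -> miss, prune

Visited [0, 1, 4, 21, 9, 2, 6, 22, 20]. Tests: 9 box, 2 leaf. Nearest: P18.

== RESULT ==
[0, 1, 4, 21, 9, 2, 6, 22, 20]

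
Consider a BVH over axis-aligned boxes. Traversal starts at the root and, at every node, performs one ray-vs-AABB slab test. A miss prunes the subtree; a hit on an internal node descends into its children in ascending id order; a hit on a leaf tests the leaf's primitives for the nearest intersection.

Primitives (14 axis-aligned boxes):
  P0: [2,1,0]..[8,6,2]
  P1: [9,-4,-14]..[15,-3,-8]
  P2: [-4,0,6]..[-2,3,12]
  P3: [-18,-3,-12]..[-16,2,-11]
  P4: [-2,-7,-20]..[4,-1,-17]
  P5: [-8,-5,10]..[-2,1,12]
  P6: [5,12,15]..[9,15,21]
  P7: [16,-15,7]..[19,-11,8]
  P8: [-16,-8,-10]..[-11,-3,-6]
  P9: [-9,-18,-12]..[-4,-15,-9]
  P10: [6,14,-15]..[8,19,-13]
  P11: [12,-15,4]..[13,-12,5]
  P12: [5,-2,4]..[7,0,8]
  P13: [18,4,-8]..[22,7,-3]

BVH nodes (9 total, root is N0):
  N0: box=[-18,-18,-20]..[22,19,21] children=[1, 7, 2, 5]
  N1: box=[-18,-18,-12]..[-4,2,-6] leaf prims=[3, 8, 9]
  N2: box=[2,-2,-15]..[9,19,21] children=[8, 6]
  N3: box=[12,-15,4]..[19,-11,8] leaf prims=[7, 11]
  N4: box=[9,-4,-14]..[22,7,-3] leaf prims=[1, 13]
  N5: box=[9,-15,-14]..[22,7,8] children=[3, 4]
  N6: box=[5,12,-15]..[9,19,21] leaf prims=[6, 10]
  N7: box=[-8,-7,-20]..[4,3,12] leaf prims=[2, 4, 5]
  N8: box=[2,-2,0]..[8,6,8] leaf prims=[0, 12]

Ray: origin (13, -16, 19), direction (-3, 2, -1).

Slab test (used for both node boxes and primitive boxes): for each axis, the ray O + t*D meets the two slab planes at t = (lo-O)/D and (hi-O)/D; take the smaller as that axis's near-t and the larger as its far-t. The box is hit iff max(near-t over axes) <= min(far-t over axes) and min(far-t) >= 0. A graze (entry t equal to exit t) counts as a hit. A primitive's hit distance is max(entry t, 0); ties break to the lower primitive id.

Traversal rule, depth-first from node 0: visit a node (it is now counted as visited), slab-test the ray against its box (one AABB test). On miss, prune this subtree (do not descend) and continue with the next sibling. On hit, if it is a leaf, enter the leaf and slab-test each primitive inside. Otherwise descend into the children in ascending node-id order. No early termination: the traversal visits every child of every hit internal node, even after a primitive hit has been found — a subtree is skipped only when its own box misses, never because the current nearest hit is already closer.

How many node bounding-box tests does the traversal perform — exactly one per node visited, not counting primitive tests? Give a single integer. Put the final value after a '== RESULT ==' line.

Trace the traversal:
N0 x:[-3,31/3] y:[-1,35/2] z:[-2,39] -> hit [-1,31/3], descend [1, 2, 5, 7]
  N1 x:[17/3,31/3] y:[-1,9] z:[25,31] -> miss, prune
  N2 x:[4/3,11/3] y:[7,35/2] z:[-2,34] -> miss, prune
  N5 x:[-3,4/3] y:[1/2,23/2] z:[11,33] -> miss, prune
  N7 x:[3,7] y:[9/2,19/2] z:[7,39] -> hit [7,7] leaf, test {P2(miss), P4(miss), P5@t=7}

Summary -> nodes [0, 1, 2, 5, 7]; box-tests=5; leaf-entries=1; first=P5

== RESULT ==
5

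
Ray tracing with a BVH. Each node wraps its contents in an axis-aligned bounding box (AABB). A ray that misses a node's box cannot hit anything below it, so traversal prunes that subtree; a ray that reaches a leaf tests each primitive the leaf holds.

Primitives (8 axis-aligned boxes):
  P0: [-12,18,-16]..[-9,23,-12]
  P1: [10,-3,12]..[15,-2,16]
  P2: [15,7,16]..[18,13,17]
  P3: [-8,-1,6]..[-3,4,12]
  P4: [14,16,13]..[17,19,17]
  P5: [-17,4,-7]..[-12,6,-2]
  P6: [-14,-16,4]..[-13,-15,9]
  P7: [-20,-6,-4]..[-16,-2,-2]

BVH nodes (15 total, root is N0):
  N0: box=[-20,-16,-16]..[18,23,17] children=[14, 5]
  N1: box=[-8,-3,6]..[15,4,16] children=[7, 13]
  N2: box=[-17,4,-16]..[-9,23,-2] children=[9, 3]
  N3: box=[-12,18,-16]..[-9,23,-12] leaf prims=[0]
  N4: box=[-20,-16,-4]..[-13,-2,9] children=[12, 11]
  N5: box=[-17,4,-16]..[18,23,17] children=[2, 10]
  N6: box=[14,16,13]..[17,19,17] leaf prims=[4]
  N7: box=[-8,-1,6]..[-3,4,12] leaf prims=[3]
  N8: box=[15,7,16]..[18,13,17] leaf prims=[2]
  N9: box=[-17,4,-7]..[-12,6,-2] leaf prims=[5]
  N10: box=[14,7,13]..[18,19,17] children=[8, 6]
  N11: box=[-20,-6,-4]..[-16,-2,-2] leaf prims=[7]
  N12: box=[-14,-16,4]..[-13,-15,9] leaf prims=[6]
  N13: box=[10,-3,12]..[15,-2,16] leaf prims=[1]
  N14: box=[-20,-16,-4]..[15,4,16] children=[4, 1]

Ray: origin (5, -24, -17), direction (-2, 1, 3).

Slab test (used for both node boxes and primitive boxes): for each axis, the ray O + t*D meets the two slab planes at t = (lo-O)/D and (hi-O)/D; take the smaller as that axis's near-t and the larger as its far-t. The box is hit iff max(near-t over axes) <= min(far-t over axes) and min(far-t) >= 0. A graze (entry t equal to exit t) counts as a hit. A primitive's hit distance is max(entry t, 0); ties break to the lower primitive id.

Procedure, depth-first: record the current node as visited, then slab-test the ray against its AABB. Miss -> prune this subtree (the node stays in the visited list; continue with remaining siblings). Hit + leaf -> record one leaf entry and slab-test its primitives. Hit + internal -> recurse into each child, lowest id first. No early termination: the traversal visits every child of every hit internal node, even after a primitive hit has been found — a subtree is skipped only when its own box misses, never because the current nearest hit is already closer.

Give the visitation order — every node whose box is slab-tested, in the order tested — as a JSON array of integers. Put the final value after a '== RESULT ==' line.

Trace the traversal:
N0 x:[-13/2,25/2] y:[8,47] z:[1/3,34/3] -> hit [8,34/3], descend [5, 14]
  N5 x:[-13/2,11] y:[28,47] z:[1/3,34/3] -> miss, prune
  N14 x:[-5,25/2] y:[8,28] z:[13/3,11] -> hit [8,11], descend [1, 4]
    N1 x:[-5,13/2] y:[21,28] z:[23/3,11] -> miss, prune
    N4 x:[9,25/2] y:[8,22] z:[13/3,26/3] -> miss, prune

Visited [0, 5, 14, 1, 4]. Tests: 5 box, 0 leaf. Nearest: miss.

== RESULT ==
[0, 5, 14, 1, 4]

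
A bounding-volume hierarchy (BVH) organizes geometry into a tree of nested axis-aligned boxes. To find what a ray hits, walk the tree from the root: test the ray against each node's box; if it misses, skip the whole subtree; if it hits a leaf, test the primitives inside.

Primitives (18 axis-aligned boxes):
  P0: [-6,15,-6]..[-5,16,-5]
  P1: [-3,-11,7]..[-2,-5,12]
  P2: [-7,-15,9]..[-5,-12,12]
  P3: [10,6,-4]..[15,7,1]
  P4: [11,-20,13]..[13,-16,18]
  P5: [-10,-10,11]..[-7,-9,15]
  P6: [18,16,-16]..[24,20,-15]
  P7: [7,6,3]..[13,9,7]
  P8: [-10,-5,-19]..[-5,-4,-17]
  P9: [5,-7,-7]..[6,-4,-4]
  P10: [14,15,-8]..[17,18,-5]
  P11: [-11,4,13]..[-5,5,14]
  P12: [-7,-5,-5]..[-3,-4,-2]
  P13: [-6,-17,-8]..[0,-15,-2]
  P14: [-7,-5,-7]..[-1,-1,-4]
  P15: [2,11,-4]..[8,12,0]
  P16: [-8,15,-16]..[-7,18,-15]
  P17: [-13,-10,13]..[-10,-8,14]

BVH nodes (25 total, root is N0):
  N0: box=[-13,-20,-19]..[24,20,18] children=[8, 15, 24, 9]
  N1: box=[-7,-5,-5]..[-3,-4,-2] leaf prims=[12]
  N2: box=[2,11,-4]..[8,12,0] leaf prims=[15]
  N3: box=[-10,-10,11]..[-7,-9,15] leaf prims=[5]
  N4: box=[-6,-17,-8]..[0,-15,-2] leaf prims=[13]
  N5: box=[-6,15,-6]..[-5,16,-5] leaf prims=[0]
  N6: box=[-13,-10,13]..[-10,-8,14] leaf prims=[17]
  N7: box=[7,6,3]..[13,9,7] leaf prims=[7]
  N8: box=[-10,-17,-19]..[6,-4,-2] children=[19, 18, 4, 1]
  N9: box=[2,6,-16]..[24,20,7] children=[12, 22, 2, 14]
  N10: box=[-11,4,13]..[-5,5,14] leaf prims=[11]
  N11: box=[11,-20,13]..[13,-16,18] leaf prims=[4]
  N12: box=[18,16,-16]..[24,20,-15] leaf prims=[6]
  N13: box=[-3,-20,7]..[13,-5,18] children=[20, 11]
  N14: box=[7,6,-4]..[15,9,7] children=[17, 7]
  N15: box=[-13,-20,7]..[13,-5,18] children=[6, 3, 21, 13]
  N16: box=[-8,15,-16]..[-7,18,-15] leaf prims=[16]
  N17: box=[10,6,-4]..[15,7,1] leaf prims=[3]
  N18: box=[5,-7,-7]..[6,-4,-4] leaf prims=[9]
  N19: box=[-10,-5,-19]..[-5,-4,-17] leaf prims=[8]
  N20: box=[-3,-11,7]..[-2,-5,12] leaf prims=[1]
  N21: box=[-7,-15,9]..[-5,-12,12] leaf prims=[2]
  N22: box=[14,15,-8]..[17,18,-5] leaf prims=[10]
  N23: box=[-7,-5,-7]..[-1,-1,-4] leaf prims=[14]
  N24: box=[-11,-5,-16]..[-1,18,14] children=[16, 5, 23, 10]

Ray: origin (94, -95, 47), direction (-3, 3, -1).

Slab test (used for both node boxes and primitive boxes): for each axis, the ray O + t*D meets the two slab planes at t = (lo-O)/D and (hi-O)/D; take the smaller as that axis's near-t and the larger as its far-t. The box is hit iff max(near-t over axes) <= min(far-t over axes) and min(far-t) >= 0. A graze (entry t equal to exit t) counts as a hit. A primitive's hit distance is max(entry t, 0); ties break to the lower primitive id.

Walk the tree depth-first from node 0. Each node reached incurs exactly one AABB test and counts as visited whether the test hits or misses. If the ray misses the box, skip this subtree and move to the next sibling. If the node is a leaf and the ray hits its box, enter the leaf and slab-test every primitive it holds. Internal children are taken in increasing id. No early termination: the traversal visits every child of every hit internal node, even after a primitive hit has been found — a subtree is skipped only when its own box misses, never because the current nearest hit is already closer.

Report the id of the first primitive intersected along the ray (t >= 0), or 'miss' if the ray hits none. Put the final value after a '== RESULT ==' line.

Traverse from the root:
N0 x:[70/3,107/3] y:[25,115/3] z:[29,66] -> hit [29,107/3], descend [8, 9, 15, 24]
  N8 x:[88/3,104/3] y:[26,91/3] z:[49,66] -> miss, prune
  N9 x:[70/3,92/3] y:[101/3,115/3] z:[40,63] -> miss, prune
  N15 x:[27,107/3] y:[25,30] z:[29,40] -> hit [29,30], descend [3, 6, 13, 21]
    N3 x:[101/3,104/3] y:[85/3,86/3] z:[32,36] -> miss, prune
    N6 x:[104/3,107/3] y:[85/3,29] z:[33,34] -> miss, prune
    N13 x:[27,97/3] y:[25,30] z:[29,40] -> hit [29,30], descend [11, 20]
      N11 x:[27,83/3] y:[25,79/3] z:[29,34] -> miss, prune
      N20 x:[32,97/3] y:[28,30] z:[35,40] -> miss, prune
    N21 x:[33,101/3] y:[80/3,83/3] z:[35,38] -> miss, prune
  N24 x:[95/3,35] y:[30,113/3] z:[33,63] -> hit [33,35], descend [5, 10, 16, 23]
    N5 x:[33,100/3] y:[110/3,37] z:[52,53] -> miss, prune
    N10 x:[33,35] y:[33,100/3] z:[33,34] -> hit [33,100/3] leaf, test {P11@t=33}
    N16 x:[101/3,34] y:[110/3,113/3] z:[62,63] -> miss, prune
    N23 x:[95/3,101/3] y:[30,94/3] z:[51,54] -> miss, prune

order=[0, 8, 9, 15, 3, 6, 13, 11, 20, 21, 24, 5, 10, 16, 23]  |boxes|=15  |leaves|=1  hit=P11

== RESULT ==
11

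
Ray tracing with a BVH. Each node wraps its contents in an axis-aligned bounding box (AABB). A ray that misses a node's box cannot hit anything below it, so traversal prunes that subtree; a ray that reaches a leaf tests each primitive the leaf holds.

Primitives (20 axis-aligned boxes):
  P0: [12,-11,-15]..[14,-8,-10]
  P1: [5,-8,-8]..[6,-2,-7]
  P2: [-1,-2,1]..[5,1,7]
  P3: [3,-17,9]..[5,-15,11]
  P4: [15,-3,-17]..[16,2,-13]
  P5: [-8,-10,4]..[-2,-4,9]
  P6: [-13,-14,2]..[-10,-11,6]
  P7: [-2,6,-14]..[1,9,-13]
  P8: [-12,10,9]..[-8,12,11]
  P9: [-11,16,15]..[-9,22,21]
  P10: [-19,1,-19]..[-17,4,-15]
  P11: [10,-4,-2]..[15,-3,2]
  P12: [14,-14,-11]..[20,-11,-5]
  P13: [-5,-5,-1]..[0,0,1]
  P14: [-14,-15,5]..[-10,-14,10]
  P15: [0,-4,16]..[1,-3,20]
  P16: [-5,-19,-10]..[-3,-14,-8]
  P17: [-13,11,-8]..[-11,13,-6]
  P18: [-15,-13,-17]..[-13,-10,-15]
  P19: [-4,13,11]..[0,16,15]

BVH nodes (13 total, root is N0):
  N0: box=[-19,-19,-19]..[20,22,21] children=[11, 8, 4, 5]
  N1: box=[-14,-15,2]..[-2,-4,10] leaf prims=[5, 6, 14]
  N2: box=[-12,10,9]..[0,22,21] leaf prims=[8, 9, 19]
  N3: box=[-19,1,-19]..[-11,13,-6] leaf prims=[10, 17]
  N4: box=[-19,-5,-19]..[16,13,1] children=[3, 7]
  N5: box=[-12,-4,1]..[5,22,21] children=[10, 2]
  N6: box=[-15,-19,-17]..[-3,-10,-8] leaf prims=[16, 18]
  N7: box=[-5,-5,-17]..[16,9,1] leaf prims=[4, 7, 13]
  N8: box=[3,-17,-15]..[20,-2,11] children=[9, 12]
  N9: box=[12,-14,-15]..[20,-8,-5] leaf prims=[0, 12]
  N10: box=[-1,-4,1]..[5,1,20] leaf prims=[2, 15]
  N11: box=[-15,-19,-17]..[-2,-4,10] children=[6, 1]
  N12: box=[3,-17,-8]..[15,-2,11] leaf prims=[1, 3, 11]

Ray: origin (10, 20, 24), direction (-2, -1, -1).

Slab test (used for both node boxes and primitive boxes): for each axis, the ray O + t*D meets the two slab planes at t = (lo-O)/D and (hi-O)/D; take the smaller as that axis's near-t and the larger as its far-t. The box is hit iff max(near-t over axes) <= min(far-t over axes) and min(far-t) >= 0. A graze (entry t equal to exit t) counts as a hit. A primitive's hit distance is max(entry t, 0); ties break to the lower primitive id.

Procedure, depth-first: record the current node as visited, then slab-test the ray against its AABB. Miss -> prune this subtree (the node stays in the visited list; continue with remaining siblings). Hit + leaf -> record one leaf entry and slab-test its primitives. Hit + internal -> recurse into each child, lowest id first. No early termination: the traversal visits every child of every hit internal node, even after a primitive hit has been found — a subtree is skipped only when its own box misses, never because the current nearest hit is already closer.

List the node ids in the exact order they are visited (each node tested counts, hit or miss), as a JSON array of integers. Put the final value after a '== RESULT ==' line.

Traverse from the root:
N0 x:[-5,29/2] y:[-2,39] z:[3,43] -> hit [3,29/2], descend [4, 5, 8, 11]
  N4 x:[-3,29/2] y:[7,25] z:[23,43] -> miss, prune
  N5 x:[5/2,11] y:[-2,24] z:[3,23] -> hit [3,11], descend [2, 10]
    N2 x:[5,11] y:[-2,10] z:[3,15] -> hit [5,10] leaf, test {P8(miss), P9(miss), P19(miss)}
    N10 x:[5/2,11/2] y:[19,24] z:[4,23] -> miss, prune
  N8 x:[-5,7/2] y:[22,37] z:[13,39] -> miss, prune
  N11 x:[6,25/2] y:[24,39] z:[14,41] -> miss, prune

order=[0, 4, 5, 2, 10, 8, 11]  |boxes|=7  |leaves|=1  hit=miss

== RESULT ==
[0, 4, 5, 2, 10, 8, 11]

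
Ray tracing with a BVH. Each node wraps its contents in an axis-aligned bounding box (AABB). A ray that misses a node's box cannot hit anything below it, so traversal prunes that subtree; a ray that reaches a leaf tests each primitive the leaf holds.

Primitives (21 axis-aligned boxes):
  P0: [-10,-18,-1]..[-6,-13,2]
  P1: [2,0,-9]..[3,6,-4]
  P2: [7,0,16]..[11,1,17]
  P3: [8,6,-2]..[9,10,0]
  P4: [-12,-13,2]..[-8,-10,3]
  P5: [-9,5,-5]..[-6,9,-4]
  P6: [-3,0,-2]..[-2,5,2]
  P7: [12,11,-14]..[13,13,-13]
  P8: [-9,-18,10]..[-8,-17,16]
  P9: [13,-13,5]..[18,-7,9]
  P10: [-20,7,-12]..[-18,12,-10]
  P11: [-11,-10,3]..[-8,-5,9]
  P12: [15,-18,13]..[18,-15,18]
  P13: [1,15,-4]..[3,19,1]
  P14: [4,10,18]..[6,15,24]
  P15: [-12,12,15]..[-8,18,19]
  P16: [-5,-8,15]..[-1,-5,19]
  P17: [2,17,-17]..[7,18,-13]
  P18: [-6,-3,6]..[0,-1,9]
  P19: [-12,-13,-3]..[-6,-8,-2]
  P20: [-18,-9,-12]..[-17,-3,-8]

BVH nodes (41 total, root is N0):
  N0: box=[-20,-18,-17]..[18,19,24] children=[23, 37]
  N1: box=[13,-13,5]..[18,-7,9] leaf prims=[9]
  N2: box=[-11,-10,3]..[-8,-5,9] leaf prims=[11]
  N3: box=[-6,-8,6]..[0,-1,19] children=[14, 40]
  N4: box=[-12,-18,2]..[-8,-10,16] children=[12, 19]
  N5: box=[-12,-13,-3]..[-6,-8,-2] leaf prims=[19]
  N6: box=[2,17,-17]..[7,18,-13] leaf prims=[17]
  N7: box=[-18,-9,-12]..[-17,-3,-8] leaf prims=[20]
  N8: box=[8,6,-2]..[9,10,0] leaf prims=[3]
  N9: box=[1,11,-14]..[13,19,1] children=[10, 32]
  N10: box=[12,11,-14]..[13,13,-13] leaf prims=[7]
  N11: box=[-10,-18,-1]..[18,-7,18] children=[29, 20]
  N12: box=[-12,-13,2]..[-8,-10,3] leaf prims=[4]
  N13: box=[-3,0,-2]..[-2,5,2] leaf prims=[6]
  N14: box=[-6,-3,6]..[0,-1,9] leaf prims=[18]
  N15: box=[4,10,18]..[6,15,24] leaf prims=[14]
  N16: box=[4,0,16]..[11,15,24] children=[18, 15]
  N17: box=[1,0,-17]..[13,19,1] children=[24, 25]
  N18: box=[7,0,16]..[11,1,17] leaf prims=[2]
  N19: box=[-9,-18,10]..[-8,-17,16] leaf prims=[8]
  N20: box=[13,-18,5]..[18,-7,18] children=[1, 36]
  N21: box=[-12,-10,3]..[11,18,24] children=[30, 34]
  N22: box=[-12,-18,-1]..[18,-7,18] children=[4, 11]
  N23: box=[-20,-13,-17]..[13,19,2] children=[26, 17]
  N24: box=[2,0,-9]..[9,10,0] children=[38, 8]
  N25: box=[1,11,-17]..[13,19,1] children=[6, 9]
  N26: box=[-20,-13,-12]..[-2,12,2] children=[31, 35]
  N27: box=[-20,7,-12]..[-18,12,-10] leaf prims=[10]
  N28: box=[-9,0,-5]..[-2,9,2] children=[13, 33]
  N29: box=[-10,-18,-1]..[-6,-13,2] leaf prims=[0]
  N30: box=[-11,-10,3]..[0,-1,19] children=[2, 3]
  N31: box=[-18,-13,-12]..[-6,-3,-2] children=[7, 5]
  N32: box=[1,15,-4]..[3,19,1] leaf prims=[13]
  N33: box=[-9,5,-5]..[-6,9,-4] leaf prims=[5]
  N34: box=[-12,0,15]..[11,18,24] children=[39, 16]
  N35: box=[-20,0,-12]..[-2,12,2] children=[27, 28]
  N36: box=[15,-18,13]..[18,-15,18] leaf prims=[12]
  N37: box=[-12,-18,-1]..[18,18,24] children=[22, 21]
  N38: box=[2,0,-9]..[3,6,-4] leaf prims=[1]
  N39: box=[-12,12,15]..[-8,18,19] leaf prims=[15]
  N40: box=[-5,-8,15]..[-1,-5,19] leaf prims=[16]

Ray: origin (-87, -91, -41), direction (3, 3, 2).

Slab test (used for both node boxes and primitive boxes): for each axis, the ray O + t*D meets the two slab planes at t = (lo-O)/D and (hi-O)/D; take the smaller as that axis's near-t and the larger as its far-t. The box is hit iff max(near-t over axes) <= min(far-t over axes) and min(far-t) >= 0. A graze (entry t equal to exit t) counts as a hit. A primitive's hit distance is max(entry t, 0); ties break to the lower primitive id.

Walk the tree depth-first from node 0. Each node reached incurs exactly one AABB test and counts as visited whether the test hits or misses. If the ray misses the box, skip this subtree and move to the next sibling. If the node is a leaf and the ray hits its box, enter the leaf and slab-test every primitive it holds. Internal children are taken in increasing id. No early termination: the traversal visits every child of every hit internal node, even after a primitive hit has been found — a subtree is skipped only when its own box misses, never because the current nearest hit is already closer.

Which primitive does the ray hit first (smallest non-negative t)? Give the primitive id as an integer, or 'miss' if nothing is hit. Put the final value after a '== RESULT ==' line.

Walk:
N0 x:[67/3,35] y:[73/3,110/3] z:[12,65/2] -> hit [73/3,65/2], descend [23, 37]
  N23 x:[67/3,100/3] y:[26,110/3] z:[12,43/2] -> miss, prune
  N37 x:[25,35] y:[73/3,109/3] z:[20,65/2] -> hit [25,65/2], descend [21, 22]
    N21 x:[25,98/3] y:[27,109/3] z:[22,65/2] -> hit [27,65/2], descend [30, 34]
      N30 x:[76/3,29] y:[27,30] z:[22,30] -> hit [27,29], descend [2, 3]
        N2 x:[76/3,79/3] y:[27,86/3] z:[22,25] -> miss, prune
        N3 x:[27,29] y:[83/3,30] z:[47/2,30] -> hit [83/3,29], descend [14, 40]
          N14 x:[27,29] y:[88/3,30] z:[47/2,25] -> miss, prune
          N40 x:[82/3,86/3] y:[83/3,86/3] z:[28,30] -> hit [28,86/3] leaf, test {P16@t=28}
      N34 x:[25,98/3] y:[91/3,109/3] z:[28,65/2] -> hit [91/3,65/2], descend [16, 39]
        N16 x:[91/3,98/3] y:[91/3,106/3] z:[57/2,65/2] -> hit [91/3,65/2], descend [15, 18]
          N15 x:[91/3,31] y:[101/3,106/3] z:[59/2,65/2] -> miss, prune
          N18 x:[94/3,98/3] y:[91/3,92/3] z:[57/2,29] -> miss, prune
        N39 x:[25,79/3] y:[103/3,109/3] z:[28,30] -> miss, prune
    N22 x:[25,35] y:[73/3,28] z:[20,59/2] -> hit [25,28], descend [4, 11]
      N4 x:[25,79/3] y:[73/3,27] z:[43/2,57/2] -> hit [25,79/3], descend [12, 19]
        N12 x:[25,79/3] y:[26,27] z:[43/2,22] -> miss, prune
        N19 x:[26,79/3] y:[73/3,74/3] z:[51/2,57/2] -> miss, prune
      N11 x:[77/3,35] y:[73/3,28] z:[20,59/2] -> hit [77/3,28], descend [20, 29]
        N20 x:[100/3,35] y:[73/3,28] z:[23,59/2] -> miss, prune
        N29 x:[77/3,27] y:[73/3,26] z:[20,43/2] -> miss, prune

order=[0, 23, 37, 21, 30, 2, 3, 14, 40, 34, 16, 15, 18, 39, 22, 4, 12, 19, 11, 20, 29]  |boxes|=21  |leaves|=1  hit=P16

== RESULT ==
16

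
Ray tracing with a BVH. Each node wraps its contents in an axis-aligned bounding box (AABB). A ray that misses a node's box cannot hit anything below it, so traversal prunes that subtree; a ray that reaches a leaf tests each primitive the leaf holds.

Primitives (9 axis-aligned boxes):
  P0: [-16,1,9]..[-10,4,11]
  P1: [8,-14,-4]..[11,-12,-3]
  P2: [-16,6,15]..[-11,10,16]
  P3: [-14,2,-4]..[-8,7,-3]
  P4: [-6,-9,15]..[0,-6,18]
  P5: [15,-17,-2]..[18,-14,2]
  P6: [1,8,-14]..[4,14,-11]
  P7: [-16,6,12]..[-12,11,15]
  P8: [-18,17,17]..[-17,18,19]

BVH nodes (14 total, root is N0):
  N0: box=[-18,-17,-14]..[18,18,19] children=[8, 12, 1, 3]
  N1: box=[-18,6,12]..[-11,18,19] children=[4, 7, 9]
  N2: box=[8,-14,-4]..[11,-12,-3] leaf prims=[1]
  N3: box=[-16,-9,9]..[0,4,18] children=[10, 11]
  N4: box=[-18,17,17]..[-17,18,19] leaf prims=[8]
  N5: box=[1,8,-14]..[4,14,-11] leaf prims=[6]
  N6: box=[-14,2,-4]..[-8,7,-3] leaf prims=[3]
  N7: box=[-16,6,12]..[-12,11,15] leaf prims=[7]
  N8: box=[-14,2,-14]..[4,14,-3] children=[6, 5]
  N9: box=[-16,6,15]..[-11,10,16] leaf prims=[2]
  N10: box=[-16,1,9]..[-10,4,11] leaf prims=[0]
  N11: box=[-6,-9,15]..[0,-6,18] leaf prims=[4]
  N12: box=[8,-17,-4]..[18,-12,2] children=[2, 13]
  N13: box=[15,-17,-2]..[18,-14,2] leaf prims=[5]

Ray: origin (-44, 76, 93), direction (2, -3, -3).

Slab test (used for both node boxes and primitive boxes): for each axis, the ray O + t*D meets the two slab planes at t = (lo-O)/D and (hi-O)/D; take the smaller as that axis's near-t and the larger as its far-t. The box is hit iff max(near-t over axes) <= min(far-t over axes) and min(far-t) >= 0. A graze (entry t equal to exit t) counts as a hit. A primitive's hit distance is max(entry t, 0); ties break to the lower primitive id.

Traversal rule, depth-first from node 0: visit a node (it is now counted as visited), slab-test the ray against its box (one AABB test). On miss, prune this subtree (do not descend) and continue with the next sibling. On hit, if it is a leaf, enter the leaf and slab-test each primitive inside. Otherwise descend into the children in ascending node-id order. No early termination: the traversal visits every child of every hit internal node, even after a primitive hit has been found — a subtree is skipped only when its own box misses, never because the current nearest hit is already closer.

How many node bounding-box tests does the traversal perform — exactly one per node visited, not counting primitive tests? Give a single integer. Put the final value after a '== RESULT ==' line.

Trace the traversal:
N0 x:[13,31] y:[58/3,31] z:[74/3,107/3] -> hit [74/3,31], descend [1, 3, 8, 12]
  N1 x:[13,33/2] y:[58/3,70/3] z:[74/3,27] -> miss, prune
  N3 x:[14,22] y:[24,85/3] z:[25,28] -> miss, prune
  N8 x:[15,24] y:[62/3,74/3] z:[32,107/3] -> miss, prune
  N12 x:[26,31] y:[88/3,31] z:[91/3,97/3] -> hit [91/3,31], descend [2, 13]
    N2 x:[26,55/2] y:[88/3,30] z:[32,97/3] -> miss, prune
    N13 x:[59/2,31] y:[30,31] z:[91/3,95/3] -> hit [91/3,31] leaf, test {P5@t=91/3}

Visited [0, 1, 3, 8, 12, 2, 13]. Tests: 7 box, 1 leaf. Nearest: P5.

== RESULT ==
7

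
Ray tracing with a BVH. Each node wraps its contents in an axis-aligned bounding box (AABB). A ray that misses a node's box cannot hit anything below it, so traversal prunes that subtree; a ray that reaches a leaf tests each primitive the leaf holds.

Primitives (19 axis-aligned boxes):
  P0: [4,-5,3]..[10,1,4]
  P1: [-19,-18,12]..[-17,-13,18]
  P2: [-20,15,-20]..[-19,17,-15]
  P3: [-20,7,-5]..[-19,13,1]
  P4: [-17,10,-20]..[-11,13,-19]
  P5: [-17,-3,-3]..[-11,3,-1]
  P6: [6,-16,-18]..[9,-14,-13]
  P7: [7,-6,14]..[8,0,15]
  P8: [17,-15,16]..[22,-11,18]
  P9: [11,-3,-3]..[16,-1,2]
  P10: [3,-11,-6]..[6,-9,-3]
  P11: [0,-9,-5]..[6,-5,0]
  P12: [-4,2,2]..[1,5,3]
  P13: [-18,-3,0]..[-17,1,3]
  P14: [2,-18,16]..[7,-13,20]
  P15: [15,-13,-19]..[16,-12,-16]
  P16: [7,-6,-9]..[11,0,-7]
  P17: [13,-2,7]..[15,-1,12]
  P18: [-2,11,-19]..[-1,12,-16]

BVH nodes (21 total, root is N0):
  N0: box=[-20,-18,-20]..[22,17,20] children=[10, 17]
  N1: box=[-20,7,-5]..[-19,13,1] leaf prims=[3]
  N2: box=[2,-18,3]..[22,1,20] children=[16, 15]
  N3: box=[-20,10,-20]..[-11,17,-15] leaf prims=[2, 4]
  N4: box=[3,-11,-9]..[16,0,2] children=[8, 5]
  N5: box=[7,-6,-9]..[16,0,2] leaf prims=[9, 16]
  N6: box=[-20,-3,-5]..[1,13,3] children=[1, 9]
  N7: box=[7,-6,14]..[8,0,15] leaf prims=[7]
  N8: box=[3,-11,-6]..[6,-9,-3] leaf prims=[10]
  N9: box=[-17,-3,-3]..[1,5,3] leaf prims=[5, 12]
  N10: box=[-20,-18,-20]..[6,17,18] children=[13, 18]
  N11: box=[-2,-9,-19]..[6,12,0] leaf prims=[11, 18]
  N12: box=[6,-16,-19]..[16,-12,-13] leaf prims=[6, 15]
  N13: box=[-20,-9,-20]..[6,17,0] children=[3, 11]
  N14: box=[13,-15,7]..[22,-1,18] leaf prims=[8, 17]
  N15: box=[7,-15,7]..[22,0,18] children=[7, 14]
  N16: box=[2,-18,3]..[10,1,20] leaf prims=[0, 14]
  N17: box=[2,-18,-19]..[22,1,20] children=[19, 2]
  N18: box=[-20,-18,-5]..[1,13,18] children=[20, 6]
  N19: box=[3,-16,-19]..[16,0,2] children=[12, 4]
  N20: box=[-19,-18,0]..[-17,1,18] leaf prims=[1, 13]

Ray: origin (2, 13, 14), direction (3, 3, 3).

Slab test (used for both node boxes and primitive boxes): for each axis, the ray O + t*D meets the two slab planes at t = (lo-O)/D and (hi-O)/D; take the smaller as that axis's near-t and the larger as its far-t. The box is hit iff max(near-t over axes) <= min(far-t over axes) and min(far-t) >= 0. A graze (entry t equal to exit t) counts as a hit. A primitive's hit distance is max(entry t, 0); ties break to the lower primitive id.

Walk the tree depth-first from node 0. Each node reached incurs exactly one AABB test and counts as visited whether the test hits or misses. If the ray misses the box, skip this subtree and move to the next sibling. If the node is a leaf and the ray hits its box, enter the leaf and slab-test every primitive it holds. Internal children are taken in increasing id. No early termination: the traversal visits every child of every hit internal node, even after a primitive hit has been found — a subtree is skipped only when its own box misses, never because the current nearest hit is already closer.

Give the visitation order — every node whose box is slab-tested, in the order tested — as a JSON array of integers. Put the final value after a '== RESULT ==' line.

Traverse from the root:
N0 x:[-22/3,20/3] y:[-31/3,4/3] z:[-34/3,2] -> hit [-22/3,4/3], descend [10, 17]
  N10 x:[-22/3,4/3] y:[-31/3,4/3] z:[-34/3,4/3] -> hit [-22/3,4/3], descend [13, 18]
    N13 x:[-22/3,4/3] y:[-22/3,4/3] z:[-34/3,-14/3] -> miss, prune
    N18 x:[-22/3,-1/3] y:[-31/3,0] z:[-19/3,4/3] -> miss, prune
  N17 x:[0,20/3] y:[-31/3,-4] z:[-11,2] -> miss, prune

order=[0, 10, 13, 18, 17]  |boxes|=5  |leaves|=0  hit=miss

== RESULT ==
[0, 10, 13, 18, 17]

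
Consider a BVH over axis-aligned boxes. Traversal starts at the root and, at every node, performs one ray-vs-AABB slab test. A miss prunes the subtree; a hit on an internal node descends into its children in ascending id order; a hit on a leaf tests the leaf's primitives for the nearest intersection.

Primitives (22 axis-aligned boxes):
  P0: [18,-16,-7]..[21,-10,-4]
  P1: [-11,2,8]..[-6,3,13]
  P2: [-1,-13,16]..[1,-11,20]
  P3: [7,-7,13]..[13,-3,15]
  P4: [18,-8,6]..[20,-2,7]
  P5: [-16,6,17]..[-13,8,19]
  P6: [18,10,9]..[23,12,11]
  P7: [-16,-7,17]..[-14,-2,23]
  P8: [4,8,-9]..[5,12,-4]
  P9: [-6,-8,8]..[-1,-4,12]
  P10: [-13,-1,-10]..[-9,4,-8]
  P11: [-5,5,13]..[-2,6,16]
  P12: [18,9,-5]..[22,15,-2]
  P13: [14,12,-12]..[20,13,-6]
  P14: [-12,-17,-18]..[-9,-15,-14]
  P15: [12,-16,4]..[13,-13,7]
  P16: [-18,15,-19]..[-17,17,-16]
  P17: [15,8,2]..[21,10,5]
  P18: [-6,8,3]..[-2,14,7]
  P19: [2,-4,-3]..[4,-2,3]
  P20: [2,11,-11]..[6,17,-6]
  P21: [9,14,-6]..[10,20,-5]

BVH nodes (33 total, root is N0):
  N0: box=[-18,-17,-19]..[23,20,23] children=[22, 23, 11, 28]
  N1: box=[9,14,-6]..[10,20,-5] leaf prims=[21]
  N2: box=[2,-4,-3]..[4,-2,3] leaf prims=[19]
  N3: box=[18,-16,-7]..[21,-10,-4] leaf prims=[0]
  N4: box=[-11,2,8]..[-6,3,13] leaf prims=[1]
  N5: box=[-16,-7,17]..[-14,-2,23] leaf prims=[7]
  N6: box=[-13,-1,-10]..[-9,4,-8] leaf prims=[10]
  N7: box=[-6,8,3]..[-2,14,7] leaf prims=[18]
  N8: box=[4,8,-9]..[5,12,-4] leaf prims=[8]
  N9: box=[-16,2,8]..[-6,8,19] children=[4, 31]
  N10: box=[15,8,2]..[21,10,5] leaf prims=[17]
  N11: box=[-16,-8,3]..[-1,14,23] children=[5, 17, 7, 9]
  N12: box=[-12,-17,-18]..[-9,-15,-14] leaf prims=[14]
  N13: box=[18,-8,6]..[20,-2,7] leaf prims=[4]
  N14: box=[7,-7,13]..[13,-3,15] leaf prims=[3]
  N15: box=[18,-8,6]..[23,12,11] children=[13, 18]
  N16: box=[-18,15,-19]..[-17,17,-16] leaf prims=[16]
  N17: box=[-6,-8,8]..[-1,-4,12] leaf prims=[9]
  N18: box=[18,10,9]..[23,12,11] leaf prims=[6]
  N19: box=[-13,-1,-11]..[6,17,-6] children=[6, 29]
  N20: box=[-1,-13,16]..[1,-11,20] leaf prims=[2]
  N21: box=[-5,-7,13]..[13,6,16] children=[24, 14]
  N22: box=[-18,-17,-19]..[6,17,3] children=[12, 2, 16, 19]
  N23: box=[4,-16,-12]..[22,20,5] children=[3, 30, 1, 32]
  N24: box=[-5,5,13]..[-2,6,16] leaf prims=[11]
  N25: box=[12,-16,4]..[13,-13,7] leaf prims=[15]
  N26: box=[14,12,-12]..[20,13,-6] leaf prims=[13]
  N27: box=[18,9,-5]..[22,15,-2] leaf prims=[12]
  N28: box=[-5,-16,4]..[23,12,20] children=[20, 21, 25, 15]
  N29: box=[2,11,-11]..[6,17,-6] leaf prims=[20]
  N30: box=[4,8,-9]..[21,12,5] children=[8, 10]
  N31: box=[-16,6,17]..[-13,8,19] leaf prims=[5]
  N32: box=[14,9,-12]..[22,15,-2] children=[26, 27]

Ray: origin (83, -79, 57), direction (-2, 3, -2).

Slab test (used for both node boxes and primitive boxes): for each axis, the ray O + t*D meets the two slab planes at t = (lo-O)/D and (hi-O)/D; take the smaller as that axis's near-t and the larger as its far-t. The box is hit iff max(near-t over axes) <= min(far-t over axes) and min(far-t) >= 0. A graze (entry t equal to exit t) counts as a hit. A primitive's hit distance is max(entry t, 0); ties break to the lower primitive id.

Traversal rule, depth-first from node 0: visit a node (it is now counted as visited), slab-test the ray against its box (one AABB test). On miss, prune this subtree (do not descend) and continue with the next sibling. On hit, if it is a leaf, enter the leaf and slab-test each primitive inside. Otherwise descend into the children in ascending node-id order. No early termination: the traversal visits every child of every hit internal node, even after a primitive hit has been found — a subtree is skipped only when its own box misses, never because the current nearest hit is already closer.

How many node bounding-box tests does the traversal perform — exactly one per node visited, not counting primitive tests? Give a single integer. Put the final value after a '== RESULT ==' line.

Traverse from the root:
N0 x:[30,101/2] y:[62/3,33] z:[17,38] -> hit [30,33], descend [11, 22, 23, 28]
  N11 x:[42,99/2] y:[71/3,31] z:[17,27] -> miss, prune
  N22 x:[77/2,101/2] y:[62/3,32] z:[27,38] -> miss, prune
  N23 x:[61/2,79/2] y:[21,33] z:[26,69/2] -> hit [61/2,33], descend [1, 3, 30, 32]
    N1 x:[73/2,37] y:[31,33] z:[31,63/2] -> miss, prune
    N3 x:[31,65/2] y:[21,23] z:[61/2,32] -> miss, prune
    N30 x:[31,79/2] y:[29,91/3] z:[26,33] -> miss, prune
    N32 x:[61/2,69/2] y:[88/3,94/3] z:[59/2,69/2] -> hit [61/2,94/3], descend [26, 27]
      N26 x:[63/2,69/2] y:[91/3,92/3] z:[63/2,69/2] -> miss, prune
      N27 x:[61/2,65/2] y:[88/3,94/3] z:[59/2,31] -> hit [61/2,31] leaf, test {P12@t=61/2}
  N28 x:[30,44] y:[21,91/3] z:[37/2,53/2] -> miss, prune

11 AABB tests over nodes [0, 11, 22, 23, 1, 3, 30, 32, 26, 27, 28]; 1 leaf entered; closest P12.

== RESULT ==
11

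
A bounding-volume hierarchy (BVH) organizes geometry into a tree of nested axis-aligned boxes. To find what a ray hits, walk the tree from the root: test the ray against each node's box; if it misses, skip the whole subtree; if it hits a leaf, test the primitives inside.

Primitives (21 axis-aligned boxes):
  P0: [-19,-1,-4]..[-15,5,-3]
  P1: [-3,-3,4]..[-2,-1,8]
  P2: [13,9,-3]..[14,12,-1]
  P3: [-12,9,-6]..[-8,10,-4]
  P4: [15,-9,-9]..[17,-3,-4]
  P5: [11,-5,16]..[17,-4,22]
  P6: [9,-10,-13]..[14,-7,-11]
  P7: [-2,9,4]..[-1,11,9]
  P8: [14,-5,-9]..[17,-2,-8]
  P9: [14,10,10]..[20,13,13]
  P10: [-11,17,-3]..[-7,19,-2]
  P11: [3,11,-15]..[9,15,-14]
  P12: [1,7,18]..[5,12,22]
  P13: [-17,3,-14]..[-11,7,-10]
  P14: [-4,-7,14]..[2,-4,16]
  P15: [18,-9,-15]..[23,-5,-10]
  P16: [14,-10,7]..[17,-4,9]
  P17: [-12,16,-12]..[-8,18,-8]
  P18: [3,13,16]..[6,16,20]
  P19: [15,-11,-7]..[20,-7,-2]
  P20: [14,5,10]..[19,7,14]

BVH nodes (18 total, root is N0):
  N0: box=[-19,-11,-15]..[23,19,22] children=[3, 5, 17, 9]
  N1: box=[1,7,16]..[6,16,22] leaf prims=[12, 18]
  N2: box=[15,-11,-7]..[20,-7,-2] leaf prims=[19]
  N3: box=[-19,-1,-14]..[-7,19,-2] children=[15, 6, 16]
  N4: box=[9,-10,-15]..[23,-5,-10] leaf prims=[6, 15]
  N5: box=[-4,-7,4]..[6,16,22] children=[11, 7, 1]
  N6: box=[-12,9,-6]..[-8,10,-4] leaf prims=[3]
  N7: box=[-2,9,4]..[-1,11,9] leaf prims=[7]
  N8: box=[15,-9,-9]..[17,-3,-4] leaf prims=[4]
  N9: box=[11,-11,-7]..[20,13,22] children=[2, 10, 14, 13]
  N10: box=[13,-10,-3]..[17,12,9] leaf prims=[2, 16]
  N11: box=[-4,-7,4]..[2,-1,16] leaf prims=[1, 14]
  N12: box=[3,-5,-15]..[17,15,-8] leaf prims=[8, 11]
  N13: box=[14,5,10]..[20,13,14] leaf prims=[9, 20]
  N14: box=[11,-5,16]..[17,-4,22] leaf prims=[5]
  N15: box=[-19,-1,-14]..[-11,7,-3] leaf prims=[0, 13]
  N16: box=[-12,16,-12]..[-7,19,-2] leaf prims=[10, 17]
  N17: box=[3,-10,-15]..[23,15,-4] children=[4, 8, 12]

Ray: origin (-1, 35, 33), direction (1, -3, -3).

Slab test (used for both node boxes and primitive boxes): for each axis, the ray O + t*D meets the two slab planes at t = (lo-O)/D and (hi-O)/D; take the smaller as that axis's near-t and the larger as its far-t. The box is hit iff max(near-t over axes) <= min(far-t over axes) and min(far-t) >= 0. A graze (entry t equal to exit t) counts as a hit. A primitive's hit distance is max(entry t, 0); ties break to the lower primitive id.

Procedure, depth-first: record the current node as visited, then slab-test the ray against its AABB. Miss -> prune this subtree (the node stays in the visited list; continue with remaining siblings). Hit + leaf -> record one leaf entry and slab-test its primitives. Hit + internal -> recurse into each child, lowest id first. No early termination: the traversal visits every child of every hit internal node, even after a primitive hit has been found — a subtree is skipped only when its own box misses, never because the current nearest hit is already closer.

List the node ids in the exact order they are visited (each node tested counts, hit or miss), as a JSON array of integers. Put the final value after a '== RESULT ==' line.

Traverse from the root:
N0 x:[-18,24] y:[16/3,46/3] z:[11/3,16] -> hit [16/3,46/3], descend [3, 5, 9, 17]
  N3 x:[-18,-6] y:[16/3,12] z:[35/3,47/3] -> miss, prune
  N5 x:[-3,7] y:[19/3,14] z:[11/3,29/3] -> hit [19/3,7], descend [1, 7, 11]
    N1 x:[2,7] y:[19/3,28/3] z:[11/3,17/3] -> miss, prune
    N7 x:[-1,0] y:[8,26/3] z:[8,29/3] -> miss, prune
    N11 x:[-3,3] y:[12,14] z:[17/3,29/3] -> miss, prune
  N9 x:[12,21] y:[22/3,46/3] z:[11/3,40/3] -> hit [12,40/3], descend [2, 10, 13, 14]
    N2 x:[16,21] y:[14,46/3] z:[35/3,40/3] -> miss, prune
    N10 x:[14,18] y:[23/3,15] z:[8,12] -> miss, prune
    N13 x:[15,21] y:[22/3,10] z:[19/3,23/3] -> miss, prune
    N14 x:[12,18] y:[13,40/3] z:[11/3,17/3] -> miss, prune
  N17 x:[4,24] y:[20/3,15] z:[37/3,16] -> hit [37/3,15], descend [4, 8, 12]
    N4 x:[10,24] y:[40/3,15] z:[43/3,16] -> hit [43/3,15] leaf, test {P6@t=44/3, P15(miss)}
    N8 x:[16,18] y:[38/3,44/3] z:[37/3,14] -> miss, prune
    N12 x:[4,18] y:[20/3,40/3] z:[41/3,16] -> miss, prune

15 AABB tests over nodes [0, 3, 5, 1, 7, 11, 9, 2, 10, 13, 14, 17, 4, 8, 12]; 1 leaf entered; closest P6.

== RESULT ==
[0, 3, 5, 1, 7, 11, 9, 2, 10, 13, 14, 17, 4, 8, 12]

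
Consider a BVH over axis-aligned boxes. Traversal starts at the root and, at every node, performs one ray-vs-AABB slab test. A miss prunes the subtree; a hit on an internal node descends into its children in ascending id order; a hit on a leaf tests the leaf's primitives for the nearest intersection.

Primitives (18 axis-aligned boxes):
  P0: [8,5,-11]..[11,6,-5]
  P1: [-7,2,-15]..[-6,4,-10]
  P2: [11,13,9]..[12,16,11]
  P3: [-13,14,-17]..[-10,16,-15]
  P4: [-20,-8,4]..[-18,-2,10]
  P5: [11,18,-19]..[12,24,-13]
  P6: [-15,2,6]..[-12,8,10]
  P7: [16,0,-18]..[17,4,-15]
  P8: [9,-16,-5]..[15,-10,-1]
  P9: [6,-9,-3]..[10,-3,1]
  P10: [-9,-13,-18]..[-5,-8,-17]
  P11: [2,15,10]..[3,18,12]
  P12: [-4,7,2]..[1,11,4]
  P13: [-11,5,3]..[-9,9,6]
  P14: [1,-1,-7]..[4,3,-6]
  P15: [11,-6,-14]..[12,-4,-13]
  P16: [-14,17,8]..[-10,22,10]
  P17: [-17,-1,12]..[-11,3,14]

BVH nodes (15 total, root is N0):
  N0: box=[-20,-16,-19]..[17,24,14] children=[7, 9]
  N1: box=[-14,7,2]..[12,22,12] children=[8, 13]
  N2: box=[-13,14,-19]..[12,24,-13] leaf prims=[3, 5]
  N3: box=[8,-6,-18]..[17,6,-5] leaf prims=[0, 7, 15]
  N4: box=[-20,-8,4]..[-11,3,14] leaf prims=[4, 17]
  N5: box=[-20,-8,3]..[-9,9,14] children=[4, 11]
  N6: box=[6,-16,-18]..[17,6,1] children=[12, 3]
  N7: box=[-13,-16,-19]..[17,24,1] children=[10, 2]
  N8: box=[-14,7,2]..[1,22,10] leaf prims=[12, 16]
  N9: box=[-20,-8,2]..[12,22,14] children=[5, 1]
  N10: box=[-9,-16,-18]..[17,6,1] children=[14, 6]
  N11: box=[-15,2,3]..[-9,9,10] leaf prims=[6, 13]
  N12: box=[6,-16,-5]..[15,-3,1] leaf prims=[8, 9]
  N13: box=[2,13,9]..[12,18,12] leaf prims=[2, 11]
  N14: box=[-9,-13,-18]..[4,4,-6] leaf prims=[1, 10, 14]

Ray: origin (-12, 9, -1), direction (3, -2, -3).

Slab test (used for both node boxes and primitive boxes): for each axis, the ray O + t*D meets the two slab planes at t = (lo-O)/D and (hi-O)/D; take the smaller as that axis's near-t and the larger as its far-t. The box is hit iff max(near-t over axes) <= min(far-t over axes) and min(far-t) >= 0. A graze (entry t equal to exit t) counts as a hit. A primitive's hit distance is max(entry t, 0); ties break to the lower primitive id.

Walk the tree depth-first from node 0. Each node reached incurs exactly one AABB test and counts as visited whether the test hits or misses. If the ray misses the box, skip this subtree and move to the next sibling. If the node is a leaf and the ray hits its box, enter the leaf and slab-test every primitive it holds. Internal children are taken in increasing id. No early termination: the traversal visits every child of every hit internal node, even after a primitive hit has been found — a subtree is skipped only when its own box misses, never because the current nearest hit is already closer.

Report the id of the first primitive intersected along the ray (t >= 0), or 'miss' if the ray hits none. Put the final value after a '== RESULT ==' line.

Walk:
N0 x:[-8/3,29/3] y:[-15/2,25/2] z:[-5,6] -> hit [-8/3,6], descend [7, 9]
  N7 x:[-1/3,29/3] y:[-15/2,25/2] z:[-2/3,6] -> hit [-1/3,6], descend [2, 10]
    N2 x:[-1/3,8] y:[-15/2,-5/2] z:[4,6] -> miss, prune
    N10 x:[1,29/3] y:[3/2,25/2] z:[-2/3,17/3] -> hit [3/2,17/3], descend [6, 14]
      N6 x:[6,29/3] y:[3/2,25/2] z:[-2/3,17/3] -> miss, prune
      N14 x:[1,16/3] y:[5/2,11] z:[5/3,17/3] -> hit [5/2,16/3] leaf, test {P1(miss), P10(miss), P14(miss)}
  N9 x:[-8/3,8] y:[-13/2,17/2] z:[-5,-1] -> miss, prune

Visited [0, 7, 2, 10, 6, 14, 9]. Tests: 7 box, 1 leaf. Nearest: miss.

== RESULT ==
miss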